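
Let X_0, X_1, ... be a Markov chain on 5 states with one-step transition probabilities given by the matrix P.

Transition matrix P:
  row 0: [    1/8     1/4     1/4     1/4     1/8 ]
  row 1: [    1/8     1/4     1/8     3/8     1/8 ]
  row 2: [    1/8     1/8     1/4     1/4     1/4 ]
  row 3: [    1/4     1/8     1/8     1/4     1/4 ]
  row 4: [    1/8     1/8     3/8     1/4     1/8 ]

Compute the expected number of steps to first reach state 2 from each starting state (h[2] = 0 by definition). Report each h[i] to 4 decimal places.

h = [4.7364, 5.3818, 0.0000, 5.1636, 4.0636]

First-step conditioning: h[2] = 0; for i ≠ 2, h[i] = 1 + Σ_k P[i][k]·h[k].
  h[0] = 1 + 1/8·h[0] + 1/4·h[1] + 1/4·h[3] + 1/8·h[4]
  h[1] = 1 + 1/8·h[0] + 1/4·h[1] + 3/8·h[3] + 1/8·h[4]
  h[3] = 1 + 1/4·h[0] + 1/8·h[1] + 1/4·h[3] + 1/4·h[4]
  h[4] = 1 + 1/8·h[0] + 1/8·h[1] + 1/4·h[3] + 1/8·h[4]
Solving the 4×4 linear system over states ≠ 2 gives exactly h = [521/110, 296/55, 0, 284/55, 447/110] (h[2] = 0 is the target).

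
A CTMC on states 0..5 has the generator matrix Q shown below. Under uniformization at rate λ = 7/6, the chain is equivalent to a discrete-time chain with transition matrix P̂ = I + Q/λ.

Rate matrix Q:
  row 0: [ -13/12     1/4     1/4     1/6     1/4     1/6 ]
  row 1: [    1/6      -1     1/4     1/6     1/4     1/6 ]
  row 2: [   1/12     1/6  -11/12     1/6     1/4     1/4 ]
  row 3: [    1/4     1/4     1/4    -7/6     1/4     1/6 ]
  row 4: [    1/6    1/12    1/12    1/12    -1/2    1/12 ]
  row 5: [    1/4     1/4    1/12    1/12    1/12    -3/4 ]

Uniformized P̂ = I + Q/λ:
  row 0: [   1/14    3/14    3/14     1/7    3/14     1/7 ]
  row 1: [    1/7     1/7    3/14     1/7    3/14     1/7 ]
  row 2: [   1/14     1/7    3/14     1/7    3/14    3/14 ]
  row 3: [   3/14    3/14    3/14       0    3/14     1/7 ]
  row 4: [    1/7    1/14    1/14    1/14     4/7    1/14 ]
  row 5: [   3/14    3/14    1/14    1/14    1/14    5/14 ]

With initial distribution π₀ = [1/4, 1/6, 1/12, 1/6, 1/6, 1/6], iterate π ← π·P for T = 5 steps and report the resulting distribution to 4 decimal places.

t=0: π = [0.2500, 0.1667, 0.0833, 0.1667, 0.1667, 0.1667]
t=1: π = [0.1429, 0.1726, 0.1667, 0.0952, 0.2500, 0.1726]
t=2: π = [0.1399, 0.1543, 0.1539, 0.0991, 0.2789, 0.1739]
t=3: π = [0.1414, 0.1524, 0.1496, 0.0964, 0.2891, 0.1712]
t=4: π = [0.1412, 0.1514, 0.1485, 0.0962, 0.2931, 0.1696]
t=5: π = [0.1411, 0.1510, 0.1482, 0.0961, 0.2947, 0.1689]

π = [0.1411, 0.1510, 0.1482, 0.0961, 0.2947, 0.1689]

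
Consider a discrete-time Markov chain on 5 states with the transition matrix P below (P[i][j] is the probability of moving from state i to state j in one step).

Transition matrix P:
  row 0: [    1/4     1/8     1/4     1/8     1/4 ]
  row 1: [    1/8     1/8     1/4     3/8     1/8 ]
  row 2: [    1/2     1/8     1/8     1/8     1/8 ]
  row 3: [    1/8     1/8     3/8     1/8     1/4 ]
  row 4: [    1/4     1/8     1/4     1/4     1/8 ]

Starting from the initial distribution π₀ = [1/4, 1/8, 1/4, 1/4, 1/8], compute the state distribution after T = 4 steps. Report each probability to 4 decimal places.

π = [0.2726, 0.1250, 0.2420, 0.1790, 0.1813]

t=0: π = [0.2500, 0.1250, 0.2500, 0.2500, 0.1250]
t=1: π = [0.2656, 0.1250, 0.2500, 0.1719, 0.1875]
t=2: π = [0.2754, 0.1250, 0.2402, 0.1797, 0.1797]
t=3: π = [0.2720, 0.1250, 0.2424, 0.1787, 0.1819]
t=4: π = [0.2726, 0.1250, 0.2420, 0.1790, 0.1813]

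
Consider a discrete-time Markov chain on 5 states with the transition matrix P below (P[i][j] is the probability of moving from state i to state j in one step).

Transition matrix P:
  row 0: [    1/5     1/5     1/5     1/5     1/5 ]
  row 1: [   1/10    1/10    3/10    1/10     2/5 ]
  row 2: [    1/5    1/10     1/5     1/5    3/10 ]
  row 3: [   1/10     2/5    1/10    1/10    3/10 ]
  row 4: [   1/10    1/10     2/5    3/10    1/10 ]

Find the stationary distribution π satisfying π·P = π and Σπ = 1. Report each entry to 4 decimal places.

Balance equations π_j = Σ_i π_i·P[i][j]:
  π_0 = 1/5·π_0 + 1/10·π_1 + 1/5·π_2 + 1/10·π_3 + 1/10·π_4
  π_1 = 1/5·π_0 + 1/10·π_1 + 1/10·π_2 + 2/5·π_3 + 1/10·π_4
  π_2 = 1/5·π_0 + 3/10·π_1 + 1/5·π_2 + 1/10·π_3 + 2/5·π_4
  π_3 = 1/5·π_0 + 1/10·π_1 + 1/5·π_2 + 1/10·π_3 + 3/10·π_4
  normalize: π_0 + π_1 + π_2 + π_3 + π_4 = 1
Solving the linear system gives exactly π = [313/2256, 385/2256, 187/752, 427/2256, 95/376].

π = [0.1387, 0.1707, 0.2487, 0.1893, 0.2527]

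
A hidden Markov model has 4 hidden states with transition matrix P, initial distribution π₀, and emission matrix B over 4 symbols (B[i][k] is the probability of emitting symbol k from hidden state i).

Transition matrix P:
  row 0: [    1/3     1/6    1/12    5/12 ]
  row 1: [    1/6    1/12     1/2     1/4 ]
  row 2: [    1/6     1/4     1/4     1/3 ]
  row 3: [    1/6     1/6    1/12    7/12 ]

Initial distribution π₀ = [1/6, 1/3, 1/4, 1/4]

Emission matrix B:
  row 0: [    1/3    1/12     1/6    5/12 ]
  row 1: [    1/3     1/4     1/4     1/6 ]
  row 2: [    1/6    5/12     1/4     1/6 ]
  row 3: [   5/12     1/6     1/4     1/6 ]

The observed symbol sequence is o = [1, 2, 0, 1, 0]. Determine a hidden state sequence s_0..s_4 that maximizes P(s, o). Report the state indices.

t=0: δ = [1.389e-02, 8.333e-02, 1.042e-01, 4.167e-02]  (obs o_0=1)
t=1: δ = [2.894e-03, 6.510e-03, 1.042e-02, 8.681e-03]  ψ = [2, 2, 1, 2]  (obs o_1=2)
t=2: δ = [5.787e-04, 8.681e-04, 5.425e-04, 2.110e-03]  ψ = [2, 2, 1, 3]  (obs o_2=0)
t=3: δ = [2.930e-05, 8.791e-05, 1.808e-04, 2.051e-04]  ψ = [3, 3, 1, 3]  (obs o_3=1)
t=4: δ = [1.140e-05, 1.507e-05, 7.535e-06, 4.986e-05]  ψ = [3, 2, 2, 3]  (obs o_4=0)
backtrack: best end state = 3; path = [2, 3, 3, 3, 3]

path = [2, 3, 3, 3, 3]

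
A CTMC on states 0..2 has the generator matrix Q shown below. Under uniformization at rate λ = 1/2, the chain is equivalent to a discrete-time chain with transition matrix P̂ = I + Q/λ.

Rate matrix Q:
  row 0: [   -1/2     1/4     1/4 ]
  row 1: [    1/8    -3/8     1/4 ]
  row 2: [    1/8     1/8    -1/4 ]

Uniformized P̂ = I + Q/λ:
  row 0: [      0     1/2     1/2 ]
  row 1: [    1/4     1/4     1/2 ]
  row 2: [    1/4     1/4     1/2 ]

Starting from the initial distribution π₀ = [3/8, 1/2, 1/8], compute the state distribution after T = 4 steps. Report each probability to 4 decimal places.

π = [0.2007, 0.2993, 0.5000]

t=0: π = [0.3750, 0.5000, 0.1250]
t=1: π = [0.1563, 0.3438, 0.5000]
t=2: π = [0.2109, 0.2891, 0.5000]
t=3: π = [0.1973, 0.3027, 0.5000]
t=4: π = [0.2007, 0.2993, 0.5000]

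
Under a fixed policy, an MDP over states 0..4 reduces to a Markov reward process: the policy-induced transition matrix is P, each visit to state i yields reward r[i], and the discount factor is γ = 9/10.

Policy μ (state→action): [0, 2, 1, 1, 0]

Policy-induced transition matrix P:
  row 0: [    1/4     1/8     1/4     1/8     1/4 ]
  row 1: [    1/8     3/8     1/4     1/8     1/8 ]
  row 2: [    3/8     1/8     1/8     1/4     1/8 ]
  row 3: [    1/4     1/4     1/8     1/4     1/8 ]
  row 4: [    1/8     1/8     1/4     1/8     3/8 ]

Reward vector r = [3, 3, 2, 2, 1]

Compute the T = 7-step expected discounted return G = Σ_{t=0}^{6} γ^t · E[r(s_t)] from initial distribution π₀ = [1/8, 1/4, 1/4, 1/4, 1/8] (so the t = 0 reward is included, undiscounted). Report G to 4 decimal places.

G = 11.6702

t=0: π = [0.1250, 0.2500, 0.2500, 0.2500, 0.1250], E[r] = 2.2500, γ^t·E[r] = 2.250000, running G = 2.250000
t=1: π = [0.2344, 0.2188, 0.1875, 0.1875, 0.1719], E[r] = 2.2813, γ^t·E[r] = 2.053125, running G = 4.303125
t=2: π = [0.2246, 0.2031, 0.2031, 0.1719, 0.1973], E[r] = 2.2305, γ^t·E[r] = 1.806680, running G = 6.109805
t=3: π = [0.2253, 0.1973, 0.2031, 0.1719, 0.2024], E[r] = 2.2202, γ^t·E[r] = 1.618537, running G = 7.728341
t=4: π = [0.2254, 0.1958, 0.2031, 0.1719, 0.2038], E[r] = 2.2175, γ^t·E[r] = 1.454881, running G = 9.183222
t=5: π = [0.2254, 0.1954, 0.2031, 0.1719, 0.2041], E[r] = 2.2168, γ^t·E[r] = 1.308974, running G = 10.492196
t=6: π = [0.2254, 0.1953, 0.2031, 0.1719, 0.2042], E[r] = 2.2166, γ^t·E[r] = 1.177981, running G = 11.670177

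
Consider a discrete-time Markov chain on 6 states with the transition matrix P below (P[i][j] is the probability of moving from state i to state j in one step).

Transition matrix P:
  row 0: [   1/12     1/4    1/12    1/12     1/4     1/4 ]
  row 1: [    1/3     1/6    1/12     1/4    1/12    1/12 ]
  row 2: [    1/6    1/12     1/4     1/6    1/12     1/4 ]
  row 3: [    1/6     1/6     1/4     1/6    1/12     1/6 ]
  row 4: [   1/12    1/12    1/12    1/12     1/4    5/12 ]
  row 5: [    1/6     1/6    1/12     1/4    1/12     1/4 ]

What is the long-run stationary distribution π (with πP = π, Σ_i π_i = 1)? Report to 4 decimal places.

Balance equations π_j = Σ_i π_i·P[i][j]:
  π_0 = 1/12·π_0 + 1/3·π_1 + 1/6·π_2 + 1/6·π_3 + 1/12·π_4 + 1/6·π_5
  π_1 = 1/4·π_0 + 1/6·π_1 + 1/12·π_2 + 1/6·π_3 + 1/12·π_4 + 1/6·π_5
  π_2 = 1/12·π_0 + 1/12·π_1 + 1/4·π_2 + 1/4·π_3 + 1/12·π_4 + 1/12·π_5
  π_3 = 1/12·π_0 + 1/4·π_1 + 1/6·π_2 + 1/6·π_3 + 1/12·π_4 + 1/4·π_5
  π_4 = 1/4·π_0 + 1/12·π_1 + 1/12·π_2 + 1/12·π_3 + 1/4·π_4 + 1/12·π_5
  normalize: π_0 + π_1 + π_2 + π_3 + π_4 + π_5 = 1
Solving the linear system gives exactly π = [579/3448, 2729/17240, 581/4310, 75/431, 2303/17240, 3989/17240].

π = [0.1679, 0.1583, 0.1348, 0.1740, 0.1336, 0.2314]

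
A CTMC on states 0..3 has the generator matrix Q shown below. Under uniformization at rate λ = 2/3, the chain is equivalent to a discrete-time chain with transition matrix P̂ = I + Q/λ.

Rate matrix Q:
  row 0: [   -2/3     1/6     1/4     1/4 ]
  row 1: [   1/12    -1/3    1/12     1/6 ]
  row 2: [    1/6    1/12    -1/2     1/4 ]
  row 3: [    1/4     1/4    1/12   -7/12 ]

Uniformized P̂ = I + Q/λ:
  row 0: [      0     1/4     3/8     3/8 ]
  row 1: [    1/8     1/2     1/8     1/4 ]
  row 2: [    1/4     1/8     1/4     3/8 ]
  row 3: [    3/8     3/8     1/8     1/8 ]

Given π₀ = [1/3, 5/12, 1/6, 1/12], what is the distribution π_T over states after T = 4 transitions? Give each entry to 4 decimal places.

π = [0.1939, 0.3446, 0.1966, 0.2649]

t=0: π = [0.3333, 0.4167, 0.1667, 0.0833]
t=1: π = [0.1250, 0.3438, 0.2292, 0.3021]
t=2: π = [0.2135, 0.3451, 0.1849, 0.2565]
t=3: π = [0.1855, 0.3452, 0.2015, 0.2677]
t=4: π = [0.1939, 0.3446, 0.1966, 0.2649]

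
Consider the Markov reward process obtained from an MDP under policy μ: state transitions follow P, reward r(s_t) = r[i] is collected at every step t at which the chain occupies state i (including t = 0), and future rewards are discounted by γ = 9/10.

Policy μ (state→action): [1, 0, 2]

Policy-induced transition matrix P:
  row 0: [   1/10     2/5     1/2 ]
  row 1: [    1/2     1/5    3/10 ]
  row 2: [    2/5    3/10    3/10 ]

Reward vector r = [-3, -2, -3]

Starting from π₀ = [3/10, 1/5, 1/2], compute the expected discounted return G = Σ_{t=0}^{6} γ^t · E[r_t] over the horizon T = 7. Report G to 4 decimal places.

G = -14.1682

t=0: π = [0.3000, 0.2000, 0.5000], E[r] = -2.8000, γ^t·E[r] = -2.800000, running G = -2.800000
t=1: π = [0.3300, 0.3100, 0.3600], E[r] = -2.6900, γ^t·E[r] = -2.421000, running G = -5.221000
t=2: π = [0.3320, 0.3020, 0.3660], E[r] = -2.6980, γ^t·E[r] = -2.185380, running G = -7.406380
t=3: π = [0.3306, 0.3030, 0.3664], E[r] = -2.6970, γ^t·E[r] = -1.966113, running G = -9.372493
t=4: π = [0.3311, 0.3028, 0.3661], E[r] = -2.6972, γ^t·E[r] = -1.769659, running G = -11.142152
t=5: π = [0.3309, 0.3028, 0.3662], E[r] = -2.6972, γ^t·E[r] = -1.592648, running G = -12.734801
t=6: π = [0.3310, 0.3028, 0.3662], E[r] = -2.6972, γ^t·E[r] = -1.433397, running G = -14.168198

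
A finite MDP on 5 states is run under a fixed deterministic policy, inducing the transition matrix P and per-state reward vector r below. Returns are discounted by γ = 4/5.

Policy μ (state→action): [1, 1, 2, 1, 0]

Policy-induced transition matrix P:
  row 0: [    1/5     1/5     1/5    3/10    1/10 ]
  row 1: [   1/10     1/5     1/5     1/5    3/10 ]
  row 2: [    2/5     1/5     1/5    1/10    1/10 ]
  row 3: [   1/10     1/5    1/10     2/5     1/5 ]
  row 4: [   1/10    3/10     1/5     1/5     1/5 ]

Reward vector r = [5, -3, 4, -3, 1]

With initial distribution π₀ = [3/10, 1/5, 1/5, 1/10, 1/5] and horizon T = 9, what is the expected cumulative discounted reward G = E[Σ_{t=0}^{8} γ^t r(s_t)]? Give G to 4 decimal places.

t=0: π = [0.3000, 0.2000, 0.2000, 0.1000, 0.2000], E[r] = 1.6000, γ^t·E[r] = 1.600000, running G = 1.600000
t=1: π = [0.1900, 0.2200, 0.1900, 0.2300, 0.1700], E[r] = 0.5300, γ^t·E[r] = 0.424000, running G = 2.024000
t=2: π = [0.1760, 0.2170, 0.1770, 0.2460, 0.1840], E[r] = 0.3830, γ^t·E[r] = 0.245120, running G = 2.269120
t=3: π = [0.1707, 0.2184, 0.1754, 0.2491, 0.1864], E[r] = 0.3390, γ^t·E[r] = 0.173568, running G = 2.442688
t=4: π = [0.1697, 0.2186, 0.1751, 0.2494, 0.1872], E[r] = 0.3321, γ^t·E[r] = 0.136016, running G = 2.578704
t=5: π = [0.1695, 0.2187, 0.1751, 0.2493, 0.1874], E[r] = 0.3310, γ^t·E[r] = 0.108451, running G = 2.687155
t=6: π = [0.1695, 0.2187, 0.1751, 0.2493, 0.1874], E[r] = 0.3309, γ^t·E[r] = 0.086740, running G = 2.773895
t=7: π = [0.1695, 0.2187, 0.1751, 0.2493, 0.1874], E[r] = 0.3309, γ^t·E[r] = 0.069395, running G = 2.843290
t=8: π = [0.1695, 0.2187, 0.1751, 0.2493, 0.1874], E[r] = 0.3309, γ^t·E[r] = 0.055518, running G = 2.898808

G = 2.8988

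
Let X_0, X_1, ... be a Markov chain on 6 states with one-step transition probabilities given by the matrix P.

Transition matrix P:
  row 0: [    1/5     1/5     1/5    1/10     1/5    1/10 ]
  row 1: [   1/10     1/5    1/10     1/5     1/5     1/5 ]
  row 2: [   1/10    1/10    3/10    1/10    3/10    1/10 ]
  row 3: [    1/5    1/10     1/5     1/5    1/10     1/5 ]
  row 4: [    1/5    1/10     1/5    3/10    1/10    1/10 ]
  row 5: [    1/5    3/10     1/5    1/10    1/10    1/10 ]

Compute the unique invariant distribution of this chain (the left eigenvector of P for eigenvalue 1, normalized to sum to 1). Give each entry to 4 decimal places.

Balance equations π_j = Σ_i π_i·P[i][j]:
  π_0 = 1/5·π_0 + 1/10·π_1 + 1/10·π_2 + 1/5·π_3 + 1/5·π_4 + 1/5·π_5
  π_1 = 1/5·π_0 + 1/5·π_1 + 1/10·π_2 + 1/10·π_3 + 1/10·π_4 + 3/10·π_5
  π_2 = 1/5·π_0 + 1/10·π_1 + 3/10·π_2 + 1/5·π_3 + 1/5·π_4 + 1/5·π_5
  π_3 = 1/10·π_0 + 1/5·π_1 + 1/10·π_2 + 1/5·π_3 + 3/10·π_4 + 1/10·π_5
  π_4 = 1/5·π_0 + 1/5·π_1 + 3/10·π_2 + 1/10·π_3 + 1/10·π_4 + 1/10·π_5
  normalize: π_0 + π_1 + π_2 + π_3 + π_4 + π_5 = 1
Solving the linear system gives exactly π = [918/5609, 1781/11218, 2295/11218, 938/5609, 3885/22436, 2975/22436].

π = [0.1637, 0.1588, 0.2046, 0.1672, 0.1732, 0.1326]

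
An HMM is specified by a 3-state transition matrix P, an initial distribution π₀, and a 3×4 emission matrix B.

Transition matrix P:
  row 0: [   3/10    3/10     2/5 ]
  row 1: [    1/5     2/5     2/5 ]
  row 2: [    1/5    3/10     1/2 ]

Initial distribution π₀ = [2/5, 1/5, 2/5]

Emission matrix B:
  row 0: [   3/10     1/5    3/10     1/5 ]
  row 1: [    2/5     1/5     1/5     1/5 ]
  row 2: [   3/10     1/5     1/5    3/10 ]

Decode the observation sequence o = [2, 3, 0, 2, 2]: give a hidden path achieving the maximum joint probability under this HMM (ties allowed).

path = [0, 2, 2, 2, 2]

t=0: δ = [1.200e-01, 4.000e-02, 8.000e-02]  (obs o_0=2)
t=1: δ = [7.200e-03, 7.200e-03, 1.440e-02]  ψ = [0, 0, 0]  (obs o_1=3)
t=2: δ = [8.640e-04, 1.728e-03, 2.160e-03]  ψ = [2, 2, 2]  (obs o_2=0)
t=3: δ = [1.296e-04, 1.382e-04, 2.160e-04]  ψ = [2, 1, 2]  (obs o_3=2)
t=4: δ = [1.296e-05, 1.296e-05, 2.160e-05]  ψ = [2, 2, 2]  (obs o_4=2)
backtrack: best end state = 2; path = [0, 2, 2, 2, 2]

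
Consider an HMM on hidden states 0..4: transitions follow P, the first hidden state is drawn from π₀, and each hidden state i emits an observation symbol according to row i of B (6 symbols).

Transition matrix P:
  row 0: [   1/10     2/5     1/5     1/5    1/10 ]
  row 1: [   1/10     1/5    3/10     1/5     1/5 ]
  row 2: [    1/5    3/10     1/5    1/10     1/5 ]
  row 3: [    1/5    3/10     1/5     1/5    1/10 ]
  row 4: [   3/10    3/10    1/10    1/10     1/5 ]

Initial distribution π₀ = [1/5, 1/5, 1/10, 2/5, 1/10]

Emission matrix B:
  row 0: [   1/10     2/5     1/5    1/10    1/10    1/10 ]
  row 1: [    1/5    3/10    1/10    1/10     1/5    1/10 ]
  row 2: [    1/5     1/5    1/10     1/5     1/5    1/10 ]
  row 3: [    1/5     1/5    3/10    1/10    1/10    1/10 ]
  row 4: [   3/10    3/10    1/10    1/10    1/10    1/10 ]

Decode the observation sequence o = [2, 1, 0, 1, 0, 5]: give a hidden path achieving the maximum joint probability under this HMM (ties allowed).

t=0: δ = [4.000e-02, 2.000e-02, 1.000e-02, 1.200e-01, 1.000e-02]  (obs o_0=2)
t=1: δ = [9.600e-03, 1.080e-02, 4.800e-03, 4.800e-03, 3.600e-03]  ψ = [3, 3, 3, 3, 3]  (obs o_1=1)
t=2: δ = [1.080e-04, 7.680e-04, 6.480e-04, 4.320e-04, 6.480e-04]  ψ = [1, 0, 1, 1, 1]  (obs o_2=0)
t=3: δ = [7.776e-05, 5.832e-05, 4.608e-05, 3.072e-05, 4.608e-05]  ψ = [4, 2, 1, 1, 1]  (obs o_3=1)
t=4: δ = [1.382e-06, 6.221e-06, 3.499e-06, 3.110e-06, 3.499e-06]  ψ = [4, 0, 1, 0, 1]  (obs o_4=0)
t=5: δ = [1.050e-07, 1.244e-07, 1.866e-07, 1.244e-07, 1.244e-07]  ψ = [4, 1, 1, 1, 1]  (obs o_5=5)
backtrack: best end state = 2; path = [3, 1, 4, 0, 1, 2]

path = [3, 1, 4, 0, 1, 2]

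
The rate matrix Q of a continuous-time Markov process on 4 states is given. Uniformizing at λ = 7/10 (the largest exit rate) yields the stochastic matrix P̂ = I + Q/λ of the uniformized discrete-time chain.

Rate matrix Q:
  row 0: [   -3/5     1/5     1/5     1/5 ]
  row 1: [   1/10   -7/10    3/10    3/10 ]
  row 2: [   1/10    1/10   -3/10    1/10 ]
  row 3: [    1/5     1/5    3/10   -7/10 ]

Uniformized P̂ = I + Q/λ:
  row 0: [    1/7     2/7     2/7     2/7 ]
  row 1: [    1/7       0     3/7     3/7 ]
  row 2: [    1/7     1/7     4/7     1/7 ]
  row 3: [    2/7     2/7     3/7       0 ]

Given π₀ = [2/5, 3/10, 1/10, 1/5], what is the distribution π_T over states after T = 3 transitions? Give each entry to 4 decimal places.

π = [0.1691, 0.1694, 0.4685, 0.1930]

t=0: π = [0.4000, 0.3000, 0.1000, 0.2000]
t=1: π = [0.1714, 0.1857, 0.3857, 0.2571]
t=2: π = [0.1796, 0.1776, 0.4592, 0.1837]
t=3: π = [0.1691, 0.1694, 0.4685, 0.1930]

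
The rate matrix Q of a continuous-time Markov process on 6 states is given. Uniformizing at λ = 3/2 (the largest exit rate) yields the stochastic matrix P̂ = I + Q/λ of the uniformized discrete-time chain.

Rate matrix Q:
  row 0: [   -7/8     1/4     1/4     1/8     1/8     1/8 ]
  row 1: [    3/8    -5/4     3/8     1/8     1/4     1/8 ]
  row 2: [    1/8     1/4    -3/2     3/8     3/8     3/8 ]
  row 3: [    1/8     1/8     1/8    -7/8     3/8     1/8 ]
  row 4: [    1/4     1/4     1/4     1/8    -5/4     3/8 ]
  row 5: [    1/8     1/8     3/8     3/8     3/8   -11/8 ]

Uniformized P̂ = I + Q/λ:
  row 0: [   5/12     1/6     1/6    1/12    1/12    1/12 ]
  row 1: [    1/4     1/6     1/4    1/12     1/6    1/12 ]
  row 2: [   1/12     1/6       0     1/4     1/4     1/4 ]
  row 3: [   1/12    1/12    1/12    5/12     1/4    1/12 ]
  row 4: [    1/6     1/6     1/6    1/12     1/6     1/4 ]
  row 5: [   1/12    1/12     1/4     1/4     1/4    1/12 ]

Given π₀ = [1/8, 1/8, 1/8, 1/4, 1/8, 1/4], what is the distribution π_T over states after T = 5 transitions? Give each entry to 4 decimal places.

t=0: π = [0.1250, 0.1250, 0.1250, 0.2500, 0.1250, 0.2500]
t=1: π = [0.1563, 0.1250, 0.1563, 0.2292, 0.2083, 0.1250]
t=2: π = [0.1736, 0.1372, 0.1424, 0.2066, 0.1962, 0.1441]
t=3: π = [0.1804, 0.1374, 0.1492, 0.1999, 0.1933, 0.1398]
t=4: π = [0.1825, 0.1384, 0.1482, 0.1981, 0.1924, 0.1404]
t=5: π = [0.1833, 0.1385, 0.1487, 0.1975, 0.1920, 0.1401]

π = [0.1833, 0.1385, 0.1487, 0.1975, 0.1920, 0.1401]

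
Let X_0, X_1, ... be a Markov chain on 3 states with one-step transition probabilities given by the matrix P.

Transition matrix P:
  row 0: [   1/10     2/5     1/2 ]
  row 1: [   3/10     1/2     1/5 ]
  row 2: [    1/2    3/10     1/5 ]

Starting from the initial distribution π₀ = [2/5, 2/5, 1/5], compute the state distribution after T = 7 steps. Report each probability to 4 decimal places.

π = [0.2982, 0.4123, 0.2895]

t=0: π = [0.4000, 0.4000, 0.2000]
t=1: π = [0.2600, 0.4200, 0.3200]
t=2: π = [0.3120, 0.4100, 0.2780]
t=3: π = [0.2932, 0.4132, 0.2936]
t=4: π = [0.3001, 0.4120, 0.2880]
t=5: π = [0.2976, 0.4124, 0.2900]
t=6: π = [0.2985, 0.4122, 0.2893]
t=7: π = [0.2982, 0.4123, 0.2895]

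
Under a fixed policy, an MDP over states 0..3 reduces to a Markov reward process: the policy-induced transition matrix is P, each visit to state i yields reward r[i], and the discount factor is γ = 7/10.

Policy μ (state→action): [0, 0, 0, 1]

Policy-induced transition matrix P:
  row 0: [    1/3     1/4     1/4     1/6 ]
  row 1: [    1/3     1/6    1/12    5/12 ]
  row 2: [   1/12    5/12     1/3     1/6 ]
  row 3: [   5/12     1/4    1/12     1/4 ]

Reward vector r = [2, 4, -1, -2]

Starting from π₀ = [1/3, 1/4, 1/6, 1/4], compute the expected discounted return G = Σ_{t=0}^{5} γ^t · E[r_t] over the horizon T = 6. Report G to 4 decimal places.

G = 2.8824

t=0: π = [0.3333, 0.2500, 0.1667, 0.2500], E[r] = 1.0000, γ^t·E[r] = 1.000000, running G = 1.000000
t=1: π = [0.3125, 0.2569, 0.1806, 0.2500], E[r] = 0.9722, γ^t·E[r] = 0.680556, running G = 1.680556
t=2: π = [0.3090, 0.2587, 0.1806, 0.2517], E[r] = 0.9688, γ^t·E[r] = 0.474688, running G = 2.155243
t=3: π = [0.3092, 0.2585, 0.1800, 0.2523], E[r] = 0.9679, γ^t·E[r] = 0.331984, running G = 2.487227
t=4: π = [0.3094, 0.2585, 0.1799, 0.2523], E[r] = 0.9680, γ^t·E[r] = 0.232423, running G = 2.719650
t=5: π = [0.3094, 0.2584, 0.1799, 0.2523], E[r] = 0.9681, γ^t·E[r] = 0.162704, running G = 2.882354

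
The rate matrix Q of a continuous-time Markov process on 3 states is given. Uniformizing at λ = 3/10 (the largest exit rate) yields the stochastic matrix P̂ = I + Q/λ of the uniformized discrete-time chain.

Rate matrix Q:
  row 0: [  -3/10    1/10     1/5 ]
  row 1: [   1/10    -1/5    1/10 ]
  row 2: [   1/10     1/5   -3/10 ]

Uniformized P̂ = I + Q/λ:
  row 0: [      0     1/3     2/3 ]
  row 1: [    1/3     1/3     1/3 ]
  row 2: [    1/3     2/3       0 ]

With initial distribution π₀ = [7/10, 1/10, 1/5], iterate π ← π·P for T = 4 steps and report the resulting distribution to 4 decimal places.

π = [0.2556, 0.4556, 0.2889]

t=0: π = [0.7000, 0.1000, 0.2000]
t=1: π = [0.1000, 0.4000, 0.5000]
t=2: π = [0.3000, 0.5000, 0.2000]
t=3: π = [0.2333, 0.4000, 0.3667]
t=4: π = [0.2556, 0.4556, 0.2889]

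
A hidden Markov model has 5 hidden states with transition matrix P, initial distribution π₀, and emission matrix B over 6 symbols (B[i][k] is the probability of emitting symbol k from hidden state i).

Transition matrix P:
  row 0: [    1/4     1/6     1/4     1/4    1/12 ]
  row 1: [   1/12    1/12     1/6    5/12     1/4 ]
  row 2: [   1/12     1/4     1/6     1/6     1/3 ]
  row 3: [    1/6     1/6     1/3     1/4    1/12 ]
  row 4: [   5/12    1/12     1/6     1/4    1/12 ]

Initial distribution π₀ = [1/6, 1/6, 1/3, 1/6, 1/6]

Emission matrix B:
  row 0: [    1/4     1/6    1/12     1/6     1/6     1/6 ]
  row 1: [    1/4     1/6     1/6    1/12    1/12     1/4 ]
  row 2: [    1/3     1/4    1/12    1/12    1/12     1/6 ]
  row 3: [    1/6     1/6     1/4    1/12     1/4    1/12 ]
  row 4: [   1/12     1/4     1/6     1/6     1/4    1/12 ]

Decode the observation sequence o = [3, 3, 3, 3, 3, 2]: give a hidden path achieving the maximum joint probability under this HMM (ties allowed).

t=0: δ = [2.778e-02, 1.389e-02, 2.778e-02, 1.389e-02, 2.778e-02]  (obs o_0=3)
t=1: δ = [1.929e-03, 5.787e-04, 5.787e-04, 5.787e-04, 1.543e-03]  ψ = [4, 2, 0, 0, 2]  (obs o_1=3)
t=2: δ = [1.072e-04, 2.679e-05, 4.019e-05, 4.019e-05, 3.215e-05]  ψ = [4, 0, 0, 0, 2]  (obs o_2=3)
t=3: δ = [4.465e-06, 1.488e-06, 2.233e-06, 2.233e-06, 2.233e-06]  ψ = [0, 0, 0, 0, 2]  (obs o_3=3)
t=4: δ = [1.861e-07, 6.202e-08, 9.303e-08, 9.303e-08, 1.240e-07]  ψ = [0, 0, 0, 0, 2]  (obs o_4=3)
t=5: δ = [4.307e-09, 5.168e-09, 3.876e-09, 1.163e-08, 5.168e-09]  ψ = [4, 0, 0, 0, 2]  (obs o_5=2)
backtrack: best end state = 3; path = [2, 4, 0, 0, 0, 3]

path = [2, 4, 0, 0, 0, 3]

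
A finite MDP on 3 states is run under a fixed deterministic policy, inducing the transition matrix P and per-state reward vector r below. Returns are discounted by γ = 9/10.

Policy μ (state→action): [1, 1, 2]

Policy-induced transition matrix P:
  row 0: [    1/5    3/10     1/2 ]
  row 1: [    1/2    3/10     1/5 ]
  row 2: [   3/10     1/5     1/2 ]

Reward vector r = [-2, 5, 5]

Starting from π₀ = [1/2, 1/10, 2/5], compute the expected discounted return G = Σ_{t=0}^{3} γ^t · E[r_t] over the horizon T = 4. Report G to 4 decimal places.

G = 8.5280

t=0: π = [0.5000, 0.1000, 0.4000], E[r] = 1.5000, γ^t·E[r] = 1.500000, running G = 1.500000
t=1: π = [0.2700, 0.2600, 0.4700], E[r] = 3.1100, γ^t·E[r] = 2.799000, running G = 4.299000
t=2: π = [0.3250, 0.2530, 0.4220], E[r] = 2.7250, γ^t·E[r] = 2.207250, running G = 6.506250
t=3: π = [0.3181, 0.2578, 0.4241], E[r] = 2.7733, γ^t·E[r] = 2.021736, running G = 8.527986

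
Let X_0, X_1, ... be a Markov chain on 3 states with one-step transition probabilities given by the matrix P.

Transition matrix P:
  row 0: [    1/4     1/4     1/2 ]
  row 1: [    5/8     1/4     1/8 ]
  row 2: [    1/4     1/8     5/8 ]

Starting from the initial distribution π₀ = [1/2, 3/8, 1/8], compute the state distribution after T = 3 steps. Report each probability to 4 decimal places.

t=0: π = [0.5000, 0.3750, 0.1250]
t=1: π = [0.3906, 0.2344, 0.3750]
t=2: π = [0.3379, 0.2031, 0.4590]
t=3: π = [0.3262, 0.1926, 0.4812]

π = [0.3262, 0.1926, 0.4812]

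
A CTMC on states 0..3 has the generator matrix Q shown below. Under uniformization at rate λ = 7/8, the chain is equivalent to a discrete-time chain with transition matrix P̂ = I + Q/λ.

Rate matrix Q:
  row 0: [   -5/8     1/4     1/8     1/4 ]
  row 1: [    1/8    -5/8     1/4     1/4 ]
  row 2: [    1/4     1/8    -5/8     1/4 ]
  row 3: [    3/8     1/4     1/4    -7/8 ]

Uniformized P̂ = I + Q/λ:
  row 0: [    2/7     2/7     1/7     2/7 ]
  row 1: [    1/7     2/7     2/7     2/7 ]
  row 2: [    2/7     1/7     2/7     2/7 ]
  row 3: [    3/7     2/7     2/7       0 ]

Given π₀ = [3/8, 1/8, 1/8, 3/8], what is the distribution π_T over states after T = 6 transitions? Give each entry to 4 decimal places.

t=0: π = [0.3750, 0.1250, 0.1250, 0.3750]
t=1: π = [0.3214, 0.2679, 0.2321, 0.1786]
t=2: π = [0.2730, 0.2526, 0.2398, 0.2347]
t=3: π = [0.2832, 0.2515, 0.2467, 0.2187]
t=4: π = [0.2810, 0.2505, 0.2453, 0.2232]
t=5: π = [0.2818, 0.2507, 0.2456, 0.2219]
t=6: π = [0.2816, 0.2506, 0.2455, 0.2223]

π = [0.2816, 0.2506, 0.2455, 0.2223]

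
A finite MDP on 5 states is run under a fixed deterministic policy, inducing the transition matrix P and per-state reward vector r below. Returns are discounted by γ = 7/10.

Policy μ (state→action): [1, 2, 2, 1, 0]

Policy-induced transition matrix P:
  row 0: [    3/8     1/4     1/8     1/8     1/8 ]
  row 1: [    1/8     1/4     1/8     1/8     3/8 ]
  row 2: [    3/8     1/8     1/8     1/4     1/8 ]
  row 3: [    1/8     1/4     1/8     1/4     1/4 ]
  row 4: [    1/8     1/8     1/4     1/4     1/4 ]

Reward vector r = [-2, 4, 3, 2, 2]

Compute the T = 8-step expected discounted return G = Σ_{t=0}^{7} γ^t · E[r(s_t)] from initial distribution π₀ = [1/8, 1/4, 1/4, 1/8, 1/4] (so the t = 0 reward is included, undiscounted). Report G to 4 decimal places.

t=0: π = [0.1250, 0.2500, 0.2500, 0.1250, 0.2500], E[r] = 2.2500, γ^t·E[r] = 2.250000, running G = 2.250000
t=1: π = [0.2188, 0.1875, 0.1563, 0.2031, 0.2344], E[r] = 1.6563, γ^t·E[r] = 1.159375, running G = 3.409375
t=2: π = [0.2188, 0.2012, 0.1543, 0.1992, 0.2266], E[r] = 1.6816, γ^t·E[r] = 0.824004, running G = 4.233379
t=3: π = [0.2183, 0.2024, 0.1533, 0.1975, 0.2285], E[r] = 1.6851, γ^t·E[r] = 0.577975, running G = 4.811354
t=4: π = [0.2179, 0.2023, 0.1536, 0.1974, 0.2289], E[r] = 1.6865, γ^t·E[r] = 0.404934, running G = 5.216288
t=5: π = [0.2179, 0.2022, 0.1536, 0.1975, 0.2289], E[r] = 1.6865, γ^t·E[r] = 0.283457, running G = 5.499745
t=6: π = [0.2179, 0.2022, 0.1536, 0.1975, 0.2288], E[r] = 1.6865, γ^t·E[r] = 0.198417, running G = 5.698163
t=7: π = [0.2179, 0.2022, 0.1536, 0.1975, 0.2288], E[r] = 1.6865, γ^t·E[r] = 0.138892, running G = 5.837055

G = 5.8371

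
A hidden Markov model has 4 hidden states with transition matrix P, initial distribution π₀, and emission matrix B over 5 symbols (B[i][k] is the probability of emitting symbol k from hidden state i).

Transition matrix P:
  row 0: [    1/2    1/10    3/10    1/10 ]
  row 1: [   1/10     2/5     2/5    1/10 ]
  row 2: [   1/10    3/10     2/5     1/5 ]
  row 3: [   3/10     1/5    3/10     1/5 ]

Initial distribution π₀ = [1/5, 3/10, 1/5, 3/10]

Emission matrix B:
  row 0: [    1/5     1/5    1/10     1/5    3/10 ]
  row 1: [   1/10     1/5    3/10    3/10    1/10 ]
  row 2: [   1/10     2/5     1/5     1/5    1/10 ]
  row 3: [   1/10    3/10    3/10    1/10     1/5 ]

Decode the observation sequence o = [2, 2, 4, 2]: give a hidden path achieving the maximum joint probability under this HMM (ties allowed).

path = [1, 1, 1, 1]

t=0: δ = [2.000e-02, 9.000e-02, 4.000e-02, 9.000e-02]  (obs o_0=2)
t=1: δ = [2.700e-03, 1.080e-02, 7.200e-03, 5.400e-03]  ψ = [3, 1, 1, 3]  (obs o_1=2)
t=2: δ = [4.860e-04, 4.320e-04, 4.320e-04, 2.880e-04]  ψ = [3, 1, 1, 2]  (obs o_2=4)
t=3: δ = [2.430e-05, 5.184e-05, 3.456e-05, 2.592e-05]  ψ = [0, 1, 1, 2]  (obs o_3=2)
backtrack: best end state = 1; path = [1, 1, 1, 1]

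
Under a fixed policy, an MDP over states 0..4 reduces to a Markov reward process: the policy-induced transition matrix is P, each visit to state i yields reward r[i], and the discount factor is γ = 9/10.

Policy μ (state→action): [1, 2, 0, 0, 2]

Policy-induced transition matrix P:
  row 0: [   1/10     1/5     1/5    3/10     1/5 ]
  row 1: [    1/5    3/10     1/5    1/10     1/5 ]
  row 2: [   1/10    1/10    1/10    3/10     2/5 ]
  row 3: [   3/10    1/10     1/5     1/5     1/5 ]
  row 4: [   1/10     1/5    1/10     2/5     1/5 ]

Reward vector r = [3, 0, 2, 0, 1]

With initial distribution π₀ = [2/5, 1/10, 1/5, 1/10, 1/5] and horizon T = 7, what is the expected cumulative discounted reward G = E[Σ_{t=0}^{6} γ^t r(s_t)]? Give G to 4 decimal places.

G = 6.1941

t=0: π = [0.4000, 0.1000, 0.2000, 0.1000, 0.2000], E[r] = 1.8000, γ^t·E[r] = 1.800000, running G = 1.800000
t=1: π = [0.1300, 0.1800, 0.1600, 0.2900, 0.2400], E[r] = 0.9500, γ^t·E[r] = 0.855000, running G = 2.655000
t=2: π = [0.1760, 0.1730, 0.1600, 0.2590, 0.2320], E[r] = 1.0800, γ^t·E[r] = 0.874800, running G = 3.529800
t=3: π = [0.1691, 0.1754, 0.1608, 0.2627, 0.2320], E[r] = 1.0609, γ^t·E[r] = 0.773396, running G = 4.303196
t=4: π = [0.1701, 0.1752, 0.1607, 0.2619, 0.2322], E[r] = 1.0638, γ^t·E[r] = 0.697985, running G = 5.001182
t=5: π = [0.1699, 0.1753, 0.1607, 0.2620, 0.2321], E[r] = 1.0632, γ^t·E[r] = 0.627830, running G = 5.629011
t=6: π = [0.1699, 0.1753, 0.1607, 0.2620, 0.2321], E[r] = 1.0633, γ^t·E[r] = 0.565105, running G = 6.194117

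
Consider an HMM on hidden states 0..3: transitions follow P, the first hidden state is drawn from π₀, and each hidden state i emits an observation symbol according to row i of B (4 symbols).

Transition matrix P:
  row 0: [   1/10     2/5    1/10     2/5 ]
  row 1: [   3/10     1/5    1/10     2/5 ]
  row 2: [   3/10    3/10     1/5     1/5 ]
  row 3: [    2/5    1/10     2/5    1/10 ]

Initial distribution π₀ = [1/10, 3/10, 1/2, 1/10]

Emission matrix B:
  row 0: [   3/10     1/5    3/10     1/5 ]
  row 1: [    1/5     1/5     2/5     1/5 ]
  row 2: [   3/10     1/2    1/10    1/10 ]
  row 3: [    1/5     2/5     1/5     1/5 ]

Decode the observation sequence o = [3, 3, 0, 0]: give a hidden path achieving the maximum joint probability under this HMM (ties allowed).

t=0: δ = [2.000e-02, 6.000e-02, 5.000e-02, 2.000e-02]  (obs o_0=3)
t=1: δ = [3.600e-03, 3.000e-03, 1.000e-03, 4.800e-03]  ψ = [1, 2, 2, 1]  (obs o_1=3)
t=2: δ = [5.760e-04, 2.880e-04, 5.760e-04, 2.880e-04]  ψ = [3, 0, 3, 0]  (obs o_2=0)
t=3: δ = [5.184e-05, 4.608e-05, 3.456e-05, 4.608e-05]  ψ = [2, 0, 2, 0]  (obs o_3=0)
backtrack: best end state = 0; path = [1, 3, 2, 0]

path = [1, 3, 2, 0]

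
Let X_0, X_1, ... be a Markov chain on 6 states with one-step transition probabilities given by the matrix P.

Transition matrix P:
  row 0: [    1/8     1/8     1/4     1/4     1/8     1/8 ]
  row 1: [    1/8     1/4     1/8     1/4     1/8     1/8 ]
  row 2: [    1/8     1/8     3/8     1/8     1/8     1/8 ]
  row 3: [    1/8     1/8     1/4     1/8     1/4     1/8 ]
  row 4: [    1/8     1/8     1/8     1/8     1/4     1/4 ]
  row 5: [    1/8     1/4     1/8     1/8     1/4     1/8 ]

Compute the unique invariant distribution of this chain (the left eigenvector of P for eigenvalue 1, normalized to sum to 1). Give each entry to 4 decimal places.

π = [0.1250, 0.1641, 0.2144, 0.1611, 0.1871, 0.1484]

Balance equations π_j = Σ_i π_i·P[i][j]:
  π_0 = 1/8·π_0 + 1/8·π_1 + 1/8·π_2 + 1/8·π_3 + 1/8·π_4 + 1/8·π_5
  π_1 = 1/8·π_0 + 1/4·π_1 + 1/8·π_2 + 1/8·π_3 + 1/8·π_4 + 1/4·π_5
  π_2 = 1/4·π_0 + 1/8·π_1 + 3/8·π_2 + 1/4·π_3 + 1/8·π_4 + 1/8·π_5
  π_3 = 1/4·π_0 + 1/4·π_1 + 1/8·π_2 + 1/8·π_3 + 1/8·π_4 + 1/8·π_5
  π_4 = 1/8·π_0 + 1/8·π_1 + 1/8·π_2 + 1/4·π_3 + 1/4·π_4 + 1/4·π_5
  normalize: π_0 + π_1 + π_2 + π_3 + π_4 + π_5 = 1
Solving the linear system gives exactly π = [1/8, 4041/24632, 660/3079, 3969/24632, 576/3079, 3655/24632].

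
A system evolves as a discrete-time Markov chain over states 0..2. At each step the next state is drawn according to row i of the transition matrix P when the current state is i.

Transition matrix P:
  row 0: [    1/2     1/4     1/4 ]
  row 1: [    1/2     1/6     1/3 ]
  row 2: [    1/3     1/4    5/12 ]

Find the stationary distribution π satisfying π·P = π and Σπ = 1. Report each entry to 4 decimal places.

π = [0.4462, 0.2308, 0.3231]

Balance equations π_j = Σ_i π_i·P[i][j]:
  π_0 = 1/2·π_0 + 1/2·π_1 + 1/3·π_2
  π_1 = 1/4·π_0 + 1/6·π_1 + 1/4·π_2
  normalize: π_0 + π_1 + π_2 = 1
Solving the linear system gives exactly π = [29/65, 3/13, 21/65].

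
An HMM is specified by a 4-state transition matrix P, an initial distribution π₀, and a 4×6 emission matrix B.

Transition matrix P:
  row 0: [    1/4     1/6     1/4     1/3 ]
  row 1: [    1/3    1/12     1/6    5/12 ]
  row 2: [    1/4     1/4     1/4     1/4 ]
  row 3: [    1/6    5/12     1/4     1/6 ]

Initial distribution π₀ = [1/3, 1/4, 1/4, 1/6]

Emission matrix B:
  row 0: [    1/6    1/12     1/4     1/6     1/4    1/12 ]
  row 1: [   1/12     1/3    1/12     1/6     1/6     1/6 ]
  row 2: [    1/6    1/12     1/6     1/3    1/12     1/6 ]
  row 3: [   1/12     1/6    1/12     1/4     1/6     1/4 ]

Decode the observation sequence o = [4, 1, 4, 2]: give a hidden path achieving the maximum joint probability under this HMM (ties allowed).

path = [0, 3, 1, 0]

t=0: δ = [8.333e-02, 4.167e-02, 2.083e-02, 2.778e-02]  (obs o_0=4)
t=1: δ = [1.736e-03, 4.630e-03, 1.736e-03, 4.630e-03]  ψ = [0, 0, 0, 0]  (obs o_1=1)
t=2: δ = [3.858e-04, 3.215e-04, 9.645e-05, 3.215e-04]  ψ = [1, 3, 3, 1]  (obs o_2=4)
t=3: δ = [2.679e-05, 1.116e-05, 1.608e-05, 1.116e-05]  ψ = [1, 3, 0, 1]  (obs o_3=2)
backtrack: best end state = 0; path = [0, 3, 1, 0]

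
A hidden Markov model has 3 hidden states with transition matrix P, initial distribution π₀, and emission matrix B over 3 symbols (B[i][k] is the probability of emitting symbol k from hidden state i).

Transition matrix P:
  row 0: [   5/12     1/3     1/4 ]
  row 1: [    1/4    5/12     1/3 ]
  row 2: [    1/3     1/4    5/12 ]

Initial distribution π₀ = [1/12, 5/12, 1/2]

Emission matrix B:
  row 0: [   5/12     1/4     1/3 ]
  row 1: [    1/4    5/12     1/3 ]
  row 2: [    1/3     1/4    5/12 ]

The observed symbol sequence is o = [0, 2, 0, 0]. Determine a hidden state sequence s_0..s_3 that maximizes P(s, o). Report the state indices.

path = [2, 2, 0, 0]

t=0: δ = [3.472e-02, 1.042e-01, 1.667e-01]  (obs o_0=0)
t=1: δ = [1.852e-02, 1.447e-02, 2.894e-02]  ψ = [2, 1, 2]  (obs o_1=2)
t=2: δ = [4.019e-03, 1.808e-03, 4.019e-03]  ψ = [2, 2, 2]  (obs o_2=0)
t=3: δ = [6.977e-04, 3.349e-04, 5.582e-04]  ψ = [0, 0, 2]  (obs o_3=0)
backtrack: best end state = 0; path = [2, 2, 0, 0]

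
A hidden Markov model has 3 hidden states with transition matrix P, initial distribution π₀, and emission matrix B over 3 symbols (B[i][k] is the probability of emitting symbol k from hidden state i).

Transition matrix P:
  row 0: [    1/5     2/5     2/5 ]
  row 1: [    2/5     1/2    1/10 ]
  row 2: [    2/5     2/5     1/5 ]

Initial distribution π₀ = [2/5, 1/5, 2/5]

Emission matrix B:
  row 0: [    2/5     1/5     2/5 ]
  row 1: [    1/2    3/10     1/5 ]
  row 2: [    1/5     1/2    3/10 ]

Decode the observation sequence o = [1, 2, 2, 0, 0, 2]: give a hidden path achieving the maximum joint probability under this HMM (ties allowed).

path = [2, 0, 2, 1, 1, 0]

t=0: δ = [8.000e-02, 6.000e-02, 2.000e-01]  (obs o_0=1)
t=1: δ = [3.200e-02, 1.600e-02, 1.200e-02]  ψ = [2, 2, 2]  (obs o_1=2)
t=2: δ = [2.560e-03, 2.560e-03, 3.840e-03]  ψ = [0, 0, 0]  (obs o_2=2)
t=3: δ = [6.144e-04, 7.680e-04, 2.048e-04]  ψ = [2, 2, 0]  (obs o_3=0)
t=4: δ = [1.229e-04, 1.920e-04, 4.915e-05]  ψ = [1, 1, 0]  (obs o_4=0)
t=5: δ = [3.072e-05, 1.920e-05, 1.475e-05]  ψ = [1, 1, 0]  (obs o_5=2)
backtrack: best end state = 0; path = [2, 0, 2, 1, 1, 0]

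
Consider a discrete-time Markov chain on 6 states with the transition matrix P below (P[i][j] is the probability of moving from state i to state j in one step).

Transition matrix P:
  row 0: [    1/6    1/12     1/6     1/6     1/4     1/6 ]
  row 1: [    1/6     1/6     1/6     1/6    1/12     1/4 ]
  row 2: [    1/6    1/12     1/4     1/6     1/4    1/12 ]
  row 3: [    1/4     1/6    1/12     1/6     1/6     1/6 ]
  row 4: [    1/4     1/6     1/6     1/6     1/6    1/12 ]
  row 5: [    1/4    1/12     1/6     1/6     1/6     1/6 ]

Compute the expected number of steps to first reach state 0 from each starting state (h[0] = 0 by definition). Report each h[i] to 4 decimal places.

h = [0.0000, 4.8244, 4.8304, 4.4246, 4.4584, 4.4251]

First-step conditioning: h[0] = 0; for i ≠ 0, h[i] = 1 + Σ_k P[i][k]·h[k].
  h[1] = 1 + 1/6·h[1] + 1/6·h[2] + 1/6·h[3] + 1/12·h[4] + 1/4·h[5]
  h[2] = 1 + 1/12·h[1] + 1/4·h[2] + 1/6·h[3] + 1/4·h[4] + 1/12·h[5]
  h[3] = 1 + 1/6·h[1] + 1/12·h[2] + 1/6·h[3] + 1/6·h[4] + 1/6·h[5]
  h[4] = 1 + 1/6·h[1] + 1/6·h[2] + 1/6·h[3] + 1/6·h[4] + 1/12·h[5]
  h[5] = 1 + 1/12·h[1] + 1/6·h[2] + 1/6·h[3] + 1/6·h[4] + 1/6·h[5]
Solving the 5×5 linear system over states ≠ 0 gives exactly h = [0, 2610/541, 28746/5951, 26331/5951, 2412/541, 2394/541] (h[0] = 0 is the target).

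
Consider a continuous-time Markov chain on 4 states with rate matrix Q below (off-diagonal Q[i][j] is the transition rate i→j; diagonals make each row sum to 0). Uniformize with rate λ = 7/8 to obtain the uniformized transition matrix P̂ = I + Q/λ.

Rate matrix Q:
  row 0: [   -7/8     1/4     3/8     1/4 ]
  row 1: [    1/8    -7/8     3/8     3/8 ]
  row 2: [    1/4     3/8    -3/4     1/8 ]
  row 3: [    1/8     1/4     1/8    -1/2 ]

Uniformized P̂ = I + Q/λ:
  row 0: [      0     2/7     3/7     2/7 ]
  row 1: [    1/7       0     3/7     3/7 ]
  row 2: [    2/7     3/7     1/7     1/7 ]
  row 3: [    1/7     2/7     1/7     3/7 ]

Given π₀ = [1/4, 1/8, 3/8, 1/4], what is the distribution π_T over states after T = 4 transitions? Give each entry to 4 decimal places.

t=0: π = [0.2500, 0.1250, 0.3750, 0.2500]
t=1: π = [0.1607, 0.3036, 0.2500, 0.2857]
t=2: π = [0.1556, 0.2347, 0.2755, 0.3342]
t=3: π = [0.1600, 0.2580, 0.2544, 0.3276]
t=4: π = [0.1563, 0.2483, 0.2623, 0.3330]

π = [0.1563, 0.2483, 0.2623, 0.3330]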